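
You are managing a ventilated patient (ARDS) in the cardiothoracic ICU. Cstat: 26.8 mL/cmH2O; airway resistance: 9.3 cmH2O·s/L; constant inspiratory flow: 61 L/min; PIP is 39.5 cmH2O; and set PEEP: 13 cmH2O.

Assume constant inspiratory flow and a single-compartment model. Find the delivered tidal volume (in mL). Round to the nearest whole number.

457

Flow: 61 L/min ÷ 60 = 1.0167 L/s.
Equation of motion (constant flow): PIP = Vt/C + R·V̇ + PEEP.
Vt/C = PIP − R·V̇ − PEEP = 39.5 − 9.455 − 13 = 17.045 cmH2O.
Vt = C × 17.045 = 26.8 × 17.045 = 456.81 mL.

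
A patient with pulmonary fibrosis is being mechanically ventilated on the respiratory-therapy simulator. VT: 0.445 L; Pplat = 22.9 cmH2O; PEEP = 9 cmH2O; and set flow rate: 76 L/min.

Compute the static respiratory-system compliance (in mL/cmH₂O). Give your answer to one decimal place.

Cstat = Vt / (Pplat − PEEP) = 445 / (22.9 − 9) = 445 / 13.9 = 32.014 mL/cmH2O.

32.0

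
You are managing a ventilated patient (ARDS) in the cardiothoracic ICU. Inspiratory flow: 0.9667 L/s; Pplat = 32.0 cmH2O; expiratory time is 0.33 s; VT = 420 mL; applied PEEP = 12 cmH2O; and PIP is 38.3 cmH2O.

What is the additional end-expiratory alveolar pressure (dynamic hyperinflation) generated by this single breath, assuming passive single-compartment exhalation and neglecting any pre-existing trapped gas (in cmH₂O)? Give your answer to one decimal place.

1.8

R = (PIP − Pplat)/V̇ = (38.3 − 32.0) / 0.9667 = 6.3/0.9667 = 6.517 cmH2O·s/L.
C = Vt/(Pplat − PEEP) = 420.0 / (32.0 − 12) = 420.0/20.0 = 21.0 mL/cmH2O.
τ = R × C = 6.517 × 0.021 L/cmH2O = 0.1369 s.
Fraction remaining = e^(−Te/τ) = e^(−0.33/0.1369) = 0.08977; trapped volume = 420.0 × 0.08977 = 37.703 mL.
Additional alveolar pressure from trapping ≈ V_trapped / C = 37.703 / 21.0 = 1.795 cmH2O.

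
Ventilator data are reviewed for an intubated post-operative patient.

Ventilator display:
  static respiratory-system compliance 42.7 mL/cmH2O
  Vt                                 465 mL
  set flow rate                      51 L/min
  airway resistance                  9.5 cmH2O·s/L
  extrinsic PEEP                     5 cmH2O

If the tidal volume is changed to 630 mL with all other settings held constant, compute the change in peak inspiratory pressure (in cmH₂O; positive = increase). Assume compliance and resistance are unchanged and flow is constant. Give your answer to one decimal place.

PIP = Vt/C + R·V̇ + PEEP (constant-flow equation of motion).
Only the elastic term changes: ΔPIP = ΔVt / C = (630 − 465) / 42.7 = 3.864 cmH2O.

3.9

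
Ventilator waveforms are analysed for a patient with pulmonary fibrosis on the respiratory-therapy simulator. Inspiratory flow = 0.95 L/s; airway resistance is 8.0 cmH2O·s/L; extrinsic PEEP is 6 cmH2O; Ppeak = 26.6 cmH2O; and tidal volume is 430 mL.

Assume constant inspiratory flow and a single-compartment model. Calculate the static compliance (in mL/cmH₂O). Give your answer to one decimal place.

33.1

Equation of motion (constant flow): PIP = Vt/C + R·V̇ + PEEP.
Vt/C = PIP − R·V̇ − PEEP = 26.6 − 8.0×0.95 − 6 = 26.6 − 7.6 − 6 = 13.0 cmH2O.
C = Vt / 13.0 = 430 / 13.0 = 33.077 mL/cmH2O.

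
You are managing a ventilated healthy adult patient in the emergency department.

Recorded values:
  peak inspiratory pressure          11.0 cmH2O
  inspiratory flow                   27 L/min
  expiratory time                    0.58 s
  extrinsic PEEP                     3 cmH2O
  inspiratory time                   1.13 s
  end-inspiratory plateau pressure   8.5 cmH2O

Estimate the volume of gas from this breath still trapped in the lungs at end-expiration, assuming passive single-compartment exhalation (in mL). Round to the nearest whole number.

164

Flow: 27 L/min ÷ 60 = 0.45 L/s.
Vt = flow × Ti = 0.45 L/s × 1.13 s × 1000 mL/L = 508.5 mL.
R = (PIP − Pplat)/V̇ = (11.0 − 8.5) / 0.45 = 2.5/0.45 = 5.556 cmH2O·s/L.
C = Vt/(Pplat − PEEP) = 508.5 / (8.5 − 3) = 508.5/5.5 = 92.455 mL/cmH2O.
τ = R × C = 5.556 × 0.09246 L/cmH2O = 0.5137 s.
Fraction remaining = e^(−Te/τ) = e^(−0.58/0.5137) = 0.3233.
Trapped volume = 508.5 × 0.3233 = 164.4 mL.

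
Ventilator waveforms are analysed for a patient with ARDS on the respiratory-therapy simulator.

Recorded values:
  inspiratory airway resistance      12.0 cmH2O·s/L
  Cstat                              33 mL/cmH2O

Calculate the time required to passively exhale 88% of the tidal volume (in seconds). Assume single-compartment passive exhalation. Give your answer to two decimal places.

0.84

τ = R × C = 12.0 × 33 mL/cmH2O = 12.0 × 0.033 L/cmH2O = 0.396 s.
Exhaled fraction f = 1 − e^(−t/τ) → t = −τ·ln(1 − f) = −0.396·ln(0.12) = 0.8396 s.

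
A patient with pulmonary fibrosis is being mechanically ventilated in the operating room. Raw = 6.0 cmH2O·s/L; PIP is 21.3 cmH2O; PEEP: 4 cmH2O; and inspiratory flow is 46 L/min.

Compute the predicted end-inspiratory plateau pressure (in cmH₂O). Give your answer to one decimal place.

16.7

Flow: 46 L/min ÷ 60 = 0.7667 L/s.
Pplat = PIP − Raw × flow = 21.3 − 6.0 × 0.7667 = 21.3 − 4.6 = 16.7 cmH2O.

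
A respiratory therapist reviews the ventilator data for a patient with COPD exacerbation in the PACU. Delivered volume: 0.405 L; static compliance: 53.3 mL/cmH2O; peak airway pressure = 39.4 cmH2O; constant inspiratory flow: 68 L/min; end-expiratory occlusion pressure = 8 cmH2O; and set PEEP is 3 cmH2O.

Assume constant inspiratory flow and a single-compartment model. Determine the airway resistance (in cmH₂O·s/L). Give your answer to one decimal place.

Flow: 68 L/min ÷ 60 = 1.1333 L/s.
Total PEEP = 8 cmH2O (set 3 + intrinsic 5); this is the baseline alveolar pressure.
Equation of motion (constant flow): PIP = Vt/C + R·V̇ + PEEP.
R·V̇ = PIP − Vt/C − PEEP = 39.4 − 405/53.3 − 8 = 39.4 − 7.598 − 8 = 23.802 cmH2O.
R = 23.802 / 1.1333 = 21.002 cmH2O·s/L.

21.0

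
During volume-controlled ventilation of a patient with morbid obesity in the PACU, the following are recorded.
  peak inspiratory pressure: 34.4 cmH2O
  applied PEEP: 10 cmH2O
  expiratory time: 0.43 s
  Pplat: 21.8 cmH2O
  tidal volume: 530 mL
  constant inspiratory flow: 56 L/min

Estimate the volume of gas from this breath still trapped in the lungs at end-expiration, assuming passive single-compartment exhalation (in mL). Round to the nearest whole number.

261

Flow: 56 L/min ÷ 60 = 0.9333 L/s.
R = (PIP − Pplat)/V̇ = (34.4 − 21.8) / 0.9333 = 12.6/0.9333 = 13.5 cmH2O·s/L.
C = Vt/(Pplat − PEEP) = 530.0 / (21.8 − 10) = 530.0/11.8 = 44.915 mL/cmH2O.
τ = R × C = 13.5 × 0.04492 L/cmH2O = 0.6064 s.
Fraction remaining = e^(−Te/τ) = e^(−0.43/0.6064) = 0.4921.
Trapped volume = 530.0 × 0.4921 = 260.81 mL.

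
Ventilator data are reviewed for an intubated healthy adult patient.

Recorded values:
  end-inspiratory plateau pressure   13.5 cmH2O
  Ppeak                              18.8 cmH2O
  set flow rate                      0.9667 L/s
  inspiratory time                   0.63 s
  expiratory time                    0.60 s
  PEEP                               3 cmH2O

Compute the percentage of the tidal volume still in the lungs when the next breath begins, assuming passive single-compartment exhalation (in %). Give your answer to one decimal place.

Vt = flow × Ti = 0.9667 L/s × 0.63 s × 1000 mL/L = 609.02 mL.
R = (PIP − Pplat)/V̇ = (18.8 − 13.5) / 0.9667 = 5.3/0.9667 = 5.483 cmH2O·s/L.
C = Vt/(Pplat − PEEP) = 609.02 / (13.5 − 3) = 609.02/10.5 = 58.002 mL/cmH2O.
τ = R × C = 5.483 × 0.058 L/cmH2O = 0.318 s.
Fraction remaining at end-expiration = e^(−Te/τ) = e^(−0.60/0.318) = 0.1516 → 15.16%.

15.2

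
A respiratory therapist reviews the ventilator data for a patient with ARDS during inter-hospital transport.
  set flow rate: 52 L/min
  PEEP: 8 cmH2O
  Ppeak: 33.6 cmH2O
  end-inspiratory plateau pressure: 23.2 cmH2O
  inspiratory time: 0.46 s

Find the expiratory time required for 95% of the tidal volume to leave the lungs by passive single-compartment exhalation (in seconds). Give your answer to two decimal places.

Flow: 52 L/min ÷ 60 = 0.8667 L/s.
Vt = flow × Ti = 0.8667 L/s × 0.46 s × 1000 mL/L = 398.68 mL.
R = (PIP − Pplat)/V̇ = (33.6 − 23.2) / 0.8667 = 10.4/0.8667 = 12.0 cmH2O·s/L.
C = Vt/(Pplat − PEEP) = 398.68 / (23.2 − 8) = 398.68/15.2 = 26.229 mL/cmH2O.
τ = R × C = 12.0 × 0.02623 L/cmH2O = 0.3148 s.
t = −τ·ln(1 − 0.95) = −0.3148·ln(0.05) = 0.9431 s.

0.94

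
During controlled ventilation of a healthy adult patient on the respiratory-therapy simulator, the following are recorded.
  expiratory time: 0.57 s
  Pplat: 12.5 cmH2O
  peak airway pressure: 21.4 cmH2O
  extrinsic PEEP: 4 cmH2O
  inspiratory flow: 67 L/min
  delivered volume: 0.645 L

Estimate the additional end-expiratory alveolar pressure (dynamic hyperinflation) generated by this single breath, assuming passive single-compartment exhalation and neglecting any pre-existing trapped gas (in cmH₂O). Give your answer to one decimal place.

3.3

Flow: 67 L/min ÷ 60 = 1.1167 L/s.
R = (PIP − Pplat)/V̇ = (21.4 − 12.5) / 1.1167 = 8.9/1.1167 = 7.97 cmH2O·s/L.
C = Vt/(Pplat − PEEP) = 645.0 / (12.5 − 4) = 645.0/8.5 = 75.882 mL/cmH2O.
τ = R × C = 7.97 × 0.07588 L/cmH2O = 0.6048 s.
Fraction remaining = e^(−Te/τ) = e^(−0.57/0.6048) = 0.3897; trapped volume = 645.0 × 0.3897 = 251.36 mL.
Additional alveolar pressure from trapping ≈ V_trapped / C = 251.36 / 75.882 = 3.313 cmH2O.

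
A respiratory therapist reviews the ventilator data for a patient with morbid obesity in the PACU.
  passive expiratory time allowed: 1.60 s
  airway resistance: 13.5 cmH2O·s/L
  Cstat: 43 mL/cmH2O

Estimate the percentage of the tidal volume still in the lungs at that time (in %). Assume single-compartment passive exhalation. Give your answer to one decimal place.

τ = R × C = 13.5 × 43 mL/cmH2O = 13.5 × 0.043 L/cmH2O = 0.5805 s.
Passive exhalation: V(t)/V₀ = e^(−t/τ) = e^(−1.60/0.5805) = 0.06353.
Fraction remaining = 0.06353 → 6.353%.

6.4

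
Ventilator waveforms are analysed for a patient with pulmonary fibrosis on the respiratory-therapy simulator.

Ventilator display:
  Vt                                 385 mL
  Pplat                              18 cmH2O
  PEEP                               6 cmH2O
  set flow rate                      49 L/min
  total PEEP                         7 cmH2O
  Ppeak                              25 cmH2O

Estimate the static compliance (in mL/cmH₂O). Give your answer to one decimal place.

End-expiratory occlusion gives total PEEP = 7 cmH2O (intrinsic PEEP = 7 − 6 = 1). Use total PEEP for the elastic gradient.
Cstat = Vt / (Pplat − PEEPtotal) = 385 / (18 − 7) = 385 / 11.0 = 35.0 mL/cmH2O.

35.0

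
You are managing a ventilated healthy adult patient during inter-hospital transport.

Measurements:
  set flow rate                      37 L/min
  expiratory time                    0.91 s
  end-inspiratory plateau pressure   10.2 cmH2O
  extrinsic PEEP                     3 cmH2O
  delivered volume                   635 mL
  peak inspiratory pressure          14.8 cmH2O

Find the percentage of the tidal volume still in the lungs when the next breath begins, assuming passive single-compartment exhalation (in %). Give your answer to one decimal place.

25.1

Flow: 37 L/min ÷ 60 = 0.6167 L/s.
R = (PIP − Pplat)/V̇ = (14.8 − 10.2) / 0.6167 = 4.6/0.6167 = 7.459 cmH2O·s/L.
C = Vt/(Pplat − PEEP) = 635.0 / (10.2 − 3) = 635.0/7.2 = 88.194 mL/cmH2O.
τ = R × C = 7.459 × 0.08819 L/cmH2O = 0.6578 s.
Fraction remaining at end-expiration = e^(−Te/τ) = e^(−0.91/0.6578) = 0.2507 → 25.07%.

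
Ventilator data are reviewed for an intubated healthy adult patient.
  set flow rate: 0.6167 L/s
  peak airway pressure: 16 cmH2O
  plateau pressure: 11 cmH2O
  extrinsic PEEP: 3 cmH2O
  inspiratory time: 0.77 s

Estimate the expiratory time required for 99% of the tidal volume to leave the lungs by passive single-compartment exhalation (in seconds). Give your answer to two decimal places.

2.22

Vt = flow × Ti = 0.6167 L/s × 0.77 s × 1000 mL/L = 474.86 mL.
R = (PIP − Pplat)/V̇ = (16 − 11) / 0.6167 = 5.0/0.6167 = 8.108 cmH2O·s/L.
C = Vt/(Pplat − PEEP) = 474.86 / (11 − 3) = 474.86/8.0 = 59.358 mL/cmH2O.
τ = R × C = 8.108 × 0.05936 L/cmH2O = 0.4813 s.
t = −τ·ln(1 − 0.99) = −0.4813·ln(0.01) = 2.216 s.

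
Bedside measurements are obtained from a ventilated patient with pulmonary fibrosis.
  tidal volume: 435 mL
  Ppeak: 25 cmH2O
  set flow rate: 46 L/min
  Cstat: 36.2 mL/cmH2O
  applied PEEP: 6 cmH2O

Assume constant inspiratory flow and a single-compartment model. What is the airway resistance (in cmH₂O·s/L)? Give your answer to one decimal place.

9.1

Flow: 46 L/min ÷ 60 = 0.7667 L/s.
Equation of motion (constant flow): PIP = Vt/C + R·V̇ + PEEP.
R·V̇ = PIP − Vt/C − PEEP = 25 − 435/36.2 − 6 = 25 − 12.017 − 6 = 6.983 cmH2O.
R = 6.983 / 0.7667 = 9.108 cmH2O·s/L.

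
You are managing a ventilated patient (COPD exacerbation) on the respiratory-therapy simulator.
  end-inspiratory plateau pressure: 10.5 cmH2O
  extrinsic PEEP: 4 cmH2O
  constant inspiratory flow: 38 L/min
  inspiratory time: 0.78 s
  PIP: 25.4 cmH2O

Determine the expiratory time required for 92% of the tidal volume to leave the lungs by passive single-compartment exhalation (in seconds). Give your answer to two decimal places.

Flow: 38 L/min ÷ 60 = 0.6333 L/s.
Vt = flow × Ti = 0.6333 L/s × 0.78 s × 1000 mL/L = 493.97 mL.
R = (PIP − Pplat)/V̇ = (25.4 − 10.5) / 0.6333 = 14.9/0.6333 = 23.528 cmH2O·s/L.
C = Vt/(Pplat − PEEP) = 493.97 / (10.5 − 4) = 493.97/6.5 = 75.995 mL/cmH2O.
τ = R × C = 23.528 × 0.076 L/cmH2O = 1.788 s.
t = −τ·ln(1 − 0.92) = −1.788·ln(0.08) = 4.516 s.

4.52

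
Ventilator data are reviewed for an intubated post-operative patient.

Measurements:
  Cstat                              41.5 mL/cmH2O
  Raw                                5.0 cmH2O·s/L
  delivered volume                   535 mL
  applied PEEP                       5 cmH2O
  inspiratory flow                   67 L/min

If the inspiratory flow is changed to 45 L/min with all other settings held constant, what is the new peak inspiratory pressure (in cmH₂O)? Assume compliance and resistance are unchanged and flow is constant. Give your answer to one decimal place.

Flow: 67 L/min ÷ 60 = 1.1167 L/s.
New flow: 45 L/min ÷ 60 = 0.75 L/s.
PIP = Vt/C + R·V̇ + PEEP (constant-flow equation of motion).
Only the resistive term changes: ΔPIP = R × ΔV̇ = 5.0 × (0.75 − 1.1167) = 5.0 × -0.3667 = -1.834 cmH2O.
Original PIP = 535/41.5 + 5.0×1.1167 + 5 = 23.475 cmH2O; new PIP = 23.475 + (-1.834) = 21.641 cmH2O.

21.6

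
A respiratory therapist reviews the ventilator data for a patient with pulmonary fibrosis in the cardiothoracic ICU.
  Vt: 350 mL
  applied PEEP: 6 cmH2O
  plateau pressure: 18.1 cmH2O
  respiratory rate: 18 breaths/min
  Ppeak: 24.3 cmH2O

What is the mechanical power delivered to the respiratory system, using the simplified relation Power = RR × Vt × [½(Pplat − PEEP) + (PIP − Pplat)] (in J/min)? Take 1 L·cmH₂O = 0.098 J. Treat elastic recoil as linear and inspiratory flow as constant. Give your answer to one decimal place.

7.6

Per-breath work = Vt × [½(Pplat−PEEP) + (PIP−Pplat)] = 0.350 × [0.5×12.1 + 6.2] = 0.350 × 12.25 = 4.288 L·cmH2O.
Power = 18 × 4.288 = 77.184 L·cmH2O/min.
× 0.098 J/(L·cmH2O) → 7.564 J/min.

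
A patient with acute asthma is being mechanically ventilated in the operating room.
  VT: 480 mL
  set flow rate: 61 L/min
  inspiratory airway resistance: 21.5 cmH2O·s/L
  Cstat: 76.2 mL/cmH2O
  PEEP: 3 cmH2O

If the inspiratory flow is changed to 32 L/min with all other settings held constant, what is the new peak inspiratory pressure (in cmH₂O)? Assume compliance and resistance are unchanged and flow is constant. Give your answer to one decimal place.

20.8

Flow: 61 L/min ÷ 60 = 1.0167 L/s.
New flow: 32 L/min ÷ 60 = 0.5333 L/s.
PIP = Vt/C + R·V̇ + PEEP (constant-flow equation of motion).
Only the resistive term changes: ΔPIP = R × ΔV̇ = 21.5 × (0.5333 − 1.0167) = 21.5 × -0.4834 = -10.393 cmH2O.
Original PIP = 480/76.2 + 21.5×1.0167 + 3 = 31.158 cmH2O; new PIP = 31.158 + (-10.393) = 20.765 cmH2O.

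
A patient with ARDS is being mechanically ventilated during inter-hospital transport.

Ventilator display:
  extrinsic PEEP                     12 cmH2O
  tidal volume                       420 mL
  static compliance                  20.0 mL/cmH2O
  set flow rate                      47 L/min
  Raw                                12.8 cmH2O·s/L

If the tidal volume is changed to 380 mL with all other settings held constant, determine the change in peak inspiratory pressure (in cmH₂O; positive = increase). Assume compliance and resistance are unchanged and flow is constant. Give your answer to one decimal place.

-2.0

PIP = Vt/C + R·V̇ + PEEP (constant-flow equation of motion).
Only the elastic term changes: ΔPIP = ΔVt / C = (380 − 420) / 20.0 = -2.0 cmH2O.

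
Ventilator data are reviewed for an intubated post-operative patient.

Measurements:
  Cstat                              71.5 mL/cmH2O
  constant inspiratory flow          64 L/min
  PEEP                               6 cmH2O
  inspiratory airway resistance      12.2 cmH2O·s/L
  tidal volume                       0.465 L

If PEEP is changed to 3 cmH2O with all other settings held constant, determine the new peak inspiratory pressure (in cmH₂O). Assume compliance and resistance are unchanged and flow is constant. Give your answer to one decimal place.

22.5

Flow: 64 L/min ÷ 60 = 1.0667 L/s.
PIP = Vt/C + R·V̇ + PEEP (constant-flow equation of motion).
Only the baseline term changes: ΔPIP = ΔPEEP = 3 − 6 = -3.0 cmH2O.
Original PIP = 465/71.5 + 12.2×1.0667 + 6 = 25.517 cmH2O; new PIP = 25.517 + (-3.0) = 22.517 cmH2O.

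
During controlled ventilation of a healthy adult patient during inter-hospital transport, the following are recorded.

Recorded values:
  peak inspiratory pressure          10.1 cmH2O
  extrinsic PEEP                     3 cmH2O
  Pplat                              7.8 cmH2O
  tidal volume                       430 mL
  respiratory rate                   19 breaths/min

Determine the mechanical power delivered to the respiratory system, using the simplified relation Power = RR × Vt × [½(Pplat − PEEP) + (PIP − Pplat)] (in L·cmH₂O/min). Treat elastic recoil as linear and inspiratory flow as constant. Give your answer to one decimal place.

38.4

Per-breath work = Vt × [½(Pplat−PEEP) + (PIP−Pplat)] = 0.430 × [0.5×4.8 + 2.3] = 0.430 × 4.7 = 2.021 L·cmH2O.
Power = 19 × 2.021 = 38.399 L·cmH2O/min.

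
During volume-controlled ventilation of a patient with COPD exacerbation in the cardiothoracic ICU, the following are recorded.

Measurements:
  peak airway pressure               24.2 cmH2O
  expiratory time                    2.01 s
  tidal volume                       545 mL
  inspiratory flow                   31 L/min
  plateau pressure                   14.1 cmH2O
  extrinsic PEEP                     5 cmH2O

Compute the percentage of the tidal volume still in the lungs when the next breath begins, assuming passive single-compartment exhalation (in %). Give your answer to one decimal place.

Flow: 31 L/min ÷ 60 = 0.5167 L/s.
R = (PIP − Pplat)/V̇ = (24.2 − 14.1) / 0.5167 = 10.1/0.5167 = 19.547 cmH2O·s/L.
C = Vt/(Pplat − PEEP) = 545.0 / (14.1 − 5) = 545.0/9.1 = 59.89 mL/cmH2O.
τ = R × C = 19.547 × 0.05989 L/cmH2O = 1.171 s.
Fraction remaining at end-expiration = e^(−Te/τ) = e^(−2.01/1.171) = 0.1797 → 17.97%.

18.0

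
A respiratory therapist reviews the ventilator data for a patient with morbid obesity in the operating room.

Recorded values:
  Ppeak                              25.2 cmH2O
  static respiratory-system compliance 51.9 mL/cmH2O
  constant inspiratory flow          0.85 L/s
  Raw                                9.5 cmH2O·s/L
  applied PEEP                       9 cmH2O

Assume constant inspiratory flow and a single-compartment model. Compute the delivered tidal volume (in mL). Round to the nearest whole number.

Equation of motion (constant flow): PIP = Vt/C + R·V̇ + PEEP.
Vt/C = PIP − R·V̇ − PEEP = 25.2 − 8.075 − 9 = 8.125 cmH2O.
Vt = C × 8.125 = 51.9 × 8.125 = 421.69 mL.

422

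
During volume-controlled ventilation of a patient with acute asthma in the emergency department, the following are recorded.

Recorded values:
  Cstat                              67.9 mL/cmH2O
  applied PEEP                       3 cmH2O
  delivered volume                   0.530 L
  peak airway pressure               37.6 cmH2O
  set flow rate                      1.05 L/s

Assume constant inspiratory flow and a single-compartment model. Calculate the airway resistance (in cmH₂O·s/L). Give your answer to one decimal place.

25.5

Equation of motion (constant flow): PIP = Vt/C + R·V̇ + PEEP.
R·V̇ = PIP − Vt/C − PEEP = 37.6 − 530/67.9 − 3 = 37.6 − 7.806 − 3 = 26.794 cmH2O.
R = 26.794 / 1.05 = 25.518 cmH2O·s/L.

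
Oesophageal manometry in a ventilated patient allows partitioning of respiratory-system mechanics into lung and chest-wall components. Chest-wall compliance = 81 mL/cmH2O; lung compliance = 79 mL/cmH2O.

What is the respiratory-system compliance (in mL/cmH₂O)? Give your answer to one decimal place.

40.0

Lung and chest wall are elastances in series: 1/Crs = 1/CL + 1/Ccw.
1/Crs = 1/79 + 1/81 = 0.025.
Crs = 40.0 mL/cmH2O.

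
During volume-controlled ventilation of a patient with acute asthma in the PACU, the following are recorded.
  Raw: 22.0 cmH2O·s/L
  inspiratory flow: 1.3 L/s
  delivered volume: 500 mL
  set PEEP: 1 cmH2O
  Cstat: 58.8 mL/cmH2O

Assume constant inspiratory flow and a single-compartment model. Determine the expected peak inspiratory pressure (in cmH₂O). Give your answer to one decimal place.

38.1

Equation of motion (constant flow): PIP = Vt/C + R·V̇ + PEEP.
PIP = 500/58.8 + 22.0×1.3 + 1 = 8.503 + 28.6 + 1 = 38.103 cmH2O.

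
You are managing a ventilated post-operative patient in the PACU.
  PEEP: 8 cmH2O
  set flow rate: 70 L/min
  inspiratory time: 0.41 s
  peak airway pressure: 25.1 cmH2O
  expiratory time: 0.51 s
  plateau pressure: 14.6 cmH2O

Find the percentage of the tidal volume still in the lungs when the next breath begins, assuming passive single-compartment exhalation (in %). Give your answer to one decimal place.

45.8

Flow: 70 L/min ÷ 60 = 1.1667 L/s.
Vt = flow × Ti = 1.1667 L/s × 0.41 s × 1000 mL/L = 478.35 mL.
R = (PIP − Pplat)/V̇ = (25.1 − 14.6) / 1.1667 = 10.5/1.1667 = 9.0 cmH2O·s/L.
C = Vt/(Pplat − PEEP) = 478.35 / (14.6 − 8) = 478.35/6.6 = 72.477 mL/cmH2O.
τ = R × C = 9.0 × 0.07248 L/cmH2O = 0.6523 s.
Fraction remaining at end-expiration = e^(−Te/τ) = e^(−0.51/0.6523) = 0.4576 → 45.76%.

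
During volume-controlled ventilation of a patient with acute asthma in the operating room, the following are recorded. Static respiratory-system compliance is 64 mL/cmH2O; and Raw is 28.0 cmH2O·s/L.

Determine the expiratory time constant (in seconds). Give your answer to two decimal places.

1.79

τ = R × C = 28.0 × 64 mL/cmH2O = 28.0 × 0.064 L/cmH2O = 1.792 s.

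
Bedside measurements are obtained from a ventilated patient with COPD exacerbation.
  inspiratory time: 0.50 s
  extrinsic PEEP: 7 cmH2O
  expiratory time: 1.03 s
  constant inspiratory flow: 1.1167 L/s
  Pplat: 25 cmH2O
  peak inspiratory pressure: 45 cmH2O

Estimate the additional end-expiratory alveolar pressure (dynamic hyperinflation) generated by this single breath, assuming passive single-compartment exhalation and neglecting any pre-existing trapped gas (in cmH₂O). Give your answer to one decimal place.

2.8

Vt = flow × Ti = 1.1167 L/s × 0.50 s × 1000 mL/L = 558.35 mL.
R = (PIP − Pplat)/V̇ = (45 − 25) / 1.1167 = 20.0/1.1167 = 17.91 cmH2O·s/L.
C = Vt/(Pplat − PEEP) = 558.35 / (25 − 7) = 558.35/18.0 = 31.019 mL/cmH2O.
τ = R × C = 17.91 × 0.03102 L/cmH2O = 0.5556 s.
Fraction remaining = e^(−Te/τ) = e^(−1.03/0.5556) = 0.1566; trapped volume = 558.35 × 0.1566 = 87.438 mL.
Additional alveolar pressure from trapping ≈ V_trapped / C = 87.438 / 31.019 = 2.819 cmH2O.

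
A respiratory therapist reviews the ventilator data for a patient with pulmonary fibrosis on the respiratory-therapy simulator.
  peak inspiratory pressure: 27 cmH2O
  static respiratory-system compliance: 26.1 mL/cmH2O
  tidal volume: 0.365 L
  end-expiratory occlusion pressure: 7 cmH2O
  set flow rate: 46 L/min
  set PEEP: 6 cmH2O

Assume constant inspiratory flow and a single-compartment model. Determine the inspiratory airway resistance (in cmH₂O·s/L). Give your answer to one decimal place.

7.8

Flow: 46 L/min ÷ 60 = 0.7667 L/s.
Total PEEP = 7 cmH2O (set 6 + intrinsic 1); this is the baseline alveolar pressure.
Equation of motion (constant flow): PIP = Vt/C + R·V̇ + PEEP.
R·V̇ = PIP − Vt/C − PEEP = 27 − 365/26.1 − 7 = 27 − 13.985 − 7 = 6.015 cmH2O.
R = 6.015 / 0.7667 = 7.845 cmH2O·s/L.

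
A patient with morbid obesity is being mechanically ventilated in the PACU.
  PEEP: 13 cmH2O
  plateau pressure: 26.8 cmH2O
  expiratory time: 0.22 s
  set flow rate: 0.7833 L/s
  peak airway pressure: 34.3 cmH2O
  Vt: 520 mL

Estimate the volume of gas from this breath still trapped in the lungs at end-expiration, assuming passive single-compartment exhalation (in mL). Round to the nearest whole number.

R = (PIP − Pplat)/V̇ = (34.3 − 26.8) / 0.7833 = 7.5/0.7833 = 9.575 cmH2O·s/L.
C = Vt/(Pplat − PEEP) = 520.0 / (26.8 − 13) = 520.0/13.8 = 37.681 mL/cmH2O.
τ = R × C = 9.575 × 0.03768 L/cmH2O = 0.3608 s.
Fraction remaining = e^(−Te/τ) = e^(−0.22/0.3608) = 0.5435.
Trapped volume = 520.0 × 0.5435 = 282.62 mL.

283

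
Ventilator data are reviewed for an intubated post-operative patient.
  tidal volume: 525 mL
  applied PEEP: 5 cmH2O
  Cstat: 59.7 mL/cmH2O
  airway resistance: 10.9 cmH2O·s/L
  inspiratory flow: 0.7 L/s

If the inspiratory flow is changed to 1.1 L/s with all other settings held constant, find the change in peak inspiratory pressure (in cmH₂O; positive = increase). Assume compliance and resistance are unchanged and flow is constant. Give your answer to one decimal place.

PIP = Vt/C + R·V̇ + PEEP (constant-flow equation of motion).
Only the resistive term changes: ΔPIP = R × ΔV̇ = 10.9 × (1.1 − 0.7) = 10.9 × 0.4 = 4.36 cmH2O.

4.4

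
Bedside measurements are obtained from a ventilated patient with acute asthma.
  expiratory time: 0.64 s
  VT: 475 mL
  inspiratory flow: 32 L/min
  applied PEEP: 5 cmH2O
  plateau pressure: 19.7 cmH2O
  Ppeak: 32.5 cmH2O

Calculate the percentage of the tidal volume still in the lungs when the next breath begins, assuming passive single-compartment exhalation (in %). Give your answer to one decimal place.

43.8

Flow: 32 L/min ÷ 60 = 0.5333 L/s.
R = (PIP − Pplat)/V̇ = (32.5 − 19.7) / 0.5333 = 12.8/0.5333 = 24.002 cmH2O·s/L.
C = Vt/(Pplat − PEEP) = 475.0 / (19.7 − 5) = 475.0/14.7 = 32.313 mL/cmH2O.
τ = R × C = 24.002 × 0.03231 L/cmH2O = 0.7755 s.
Fraction remaining at end-expiration = e^(−Te/τ) = e^(−0.64/0.7755) = 0.4381 → 43.81%.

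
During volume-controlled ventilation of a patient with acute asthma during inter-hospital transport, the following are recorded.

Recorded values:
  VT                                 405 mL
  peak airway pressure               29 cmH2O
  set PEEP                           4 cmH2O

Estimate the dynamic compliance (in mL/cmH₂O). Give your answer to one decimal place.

Dynamic compliance = Vt / (PIP − PEEP) = 405 / (29 − 4) = 405 / 25.0 = 16.2 mL/cmH2O.

16.2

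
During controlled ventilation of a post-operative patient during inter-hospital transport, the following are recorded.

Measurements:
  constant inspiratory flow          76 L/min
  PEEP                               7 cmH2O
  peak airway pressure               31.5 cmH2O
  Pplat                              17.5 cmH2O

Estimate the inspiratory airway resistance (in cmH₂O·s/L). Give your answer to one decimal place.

11.1

Flow: 76 L/min ÷ 60 = 1.2667 L/s.
Raw = (PIP − Pplat) / flow = (31.5 − 17.5) / 1.2667 = 14.0 / 1.2667 = 11.052 cmH2O·s/L.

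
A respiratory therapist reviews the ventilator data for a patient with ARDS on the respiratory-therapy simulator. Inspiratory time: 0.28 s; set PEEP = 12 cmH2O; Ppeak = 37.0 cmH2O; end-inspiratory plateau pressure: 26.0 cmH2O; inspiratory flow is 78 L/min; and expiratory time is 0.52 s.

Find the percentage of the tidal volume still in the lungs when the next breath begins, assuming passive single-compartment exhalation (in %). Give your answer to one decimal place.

9.4

Flow: 78 L/min ÷ 60 = 1.3 L/s.
Vt = flow × Ti = 1.3 L/s × 0.28 s × 1000 mL/L = 364.0 mL.
R = (PIP − Pplat)/V̇ = (37.0 − 26.0) / 1.3 = 11.0/1.3 = 8.462 cmH2O·s/L.
C = Vt/(Pplat − PEEP) = 364.0 / (26.0 − 12) = 364.0/14.0 = 26.0 mL/cmH2O.
τ = R × C = 8.462 × 0.026 L/cmH2O = 0.22 s.
Fraction remaining at end-expiration = e^(−Te/τ) = e^(−0.52/0.22) = 0.09408 → 9.408%.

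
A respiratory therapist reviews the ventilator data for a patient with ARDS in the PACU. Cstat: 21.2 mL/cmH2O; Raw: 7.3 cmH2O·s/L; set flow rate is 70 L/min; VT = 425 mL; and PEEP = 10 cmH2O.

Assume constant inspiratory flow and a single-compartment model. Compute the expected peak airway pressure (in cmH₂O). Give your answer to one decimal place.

Flow: 70 L/min ÷ 60 = 1.1667 L/s.
Equation of motion (constant flow): PIP = Vt/C + R·V̇ + PEEP.
PIP = 425/21.2 + 7.3×1.1667 + 10 = 20.047 + 8.517 + 10 = 38.564 cmH2O.

38.6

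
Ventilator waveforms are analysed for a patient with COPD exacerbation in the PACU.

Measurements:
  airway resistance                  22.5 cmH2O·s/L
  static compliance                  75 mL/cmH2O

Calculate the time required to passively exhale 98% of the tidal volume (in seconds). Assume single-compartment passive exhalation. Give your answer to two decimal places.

6.60

τ = R × C = 22.5 × 75 mL/cmH2O = 22.5 × 0.075 L/cmH2O = 1.688 s.
Exhaled fraction f = 1 − e^(−t/τ) → t = −τ·ln(1 − f) = −1.688·ln(0.02) = 6.603 s.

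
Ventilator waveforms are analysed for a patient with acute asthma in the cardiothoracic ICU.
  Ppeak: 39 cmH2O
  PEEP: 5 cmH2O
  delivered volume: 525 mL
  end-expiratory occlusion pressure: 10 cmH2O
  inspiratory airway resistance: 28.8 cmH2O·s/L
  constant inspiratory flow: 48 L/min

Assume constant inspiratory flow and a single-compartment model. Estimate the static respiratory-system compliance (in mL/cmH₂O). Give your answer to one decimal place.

88.1

Flow: 48 L/min ÷ 60 = 0.8 L/s.
Total PEEP = 10 cmH2O (set 5 + intrinsic 5); this is the baseline alveolar pressure.
Equation of motion (constant flow): PIP = Vt/C + R·V̇ + PEEP.
Vt/C = PIP − R·V̇ − PEEP = 39 − 28.8×0.8 − 10 = 39 − 23.04 − 10 = 5.96 cmH2O.
C = Vt / 5.96 = 525 / 5.96 = 88.087 mL/cmH2O.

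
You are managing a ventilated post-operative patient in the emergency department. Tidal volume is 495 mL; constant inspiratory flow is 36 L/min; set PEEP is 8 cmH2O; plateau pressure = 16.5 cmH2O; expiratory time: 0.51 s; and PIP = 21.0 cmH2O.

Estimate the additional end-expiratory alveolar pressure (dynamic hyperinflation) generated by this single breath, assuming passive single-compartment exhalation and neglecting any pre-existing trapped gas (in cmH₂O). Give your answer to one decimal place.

2.6

Flow: 36 L/min ÷ 60 = 0.6 L/s.
R = (PIP − Pplat)/V̇ = (21.0 − 16.5) / 0.6 = 4.5/0.6 = 7.5 cmH2O·s/L.
C = Vt/(Pplat − PEEP) = 495.0 / (16.5 − 8) = 495.0/8.5 = 58.235 mL/cmH2O.
τ = R × C = 7.5 × 0.05824 L/cmH2O = 0.4368 s.
Fraction remaining = e^(−Te/τ) = e^(−0.51/0.4368) = 0.3111; trapped volume = 495.0 × 0.3111 = 153.99 mL.
Additional alveolar pressure from trapping ≈ V_trapped / C = 153.99 / 58.235 = 2.644 cmH2O.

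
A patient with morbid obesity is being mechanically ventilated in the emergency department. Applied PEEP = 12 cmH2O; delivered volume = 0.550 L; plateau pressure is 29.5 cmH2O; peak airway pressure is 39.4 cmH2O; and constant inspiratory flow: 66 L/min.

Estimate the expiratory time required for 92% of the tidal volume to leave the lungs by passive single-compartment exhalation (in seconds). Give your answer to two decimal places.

Flow: 66 L/min ÷ 60 = 1.1 L/s.
R = (PIP − Pplat)/V̇ = (39.4 − 29.5) / 1.1 = 9.9/1.1 = 9.0 cmH2O·s/L.
C = Vt/(Pplat − PEEP) = 550.0 / (29.5 − 12) = 550.0/17.5 = 31.429 mL/cmH2O.
τ = R × C = 9.0 × 0.03143 L/cmH2O = 0.2829 s.
t = −τ·ln(1 − 0.92) = −0.2829·ln(0.08) = 0.7145 s.

0.71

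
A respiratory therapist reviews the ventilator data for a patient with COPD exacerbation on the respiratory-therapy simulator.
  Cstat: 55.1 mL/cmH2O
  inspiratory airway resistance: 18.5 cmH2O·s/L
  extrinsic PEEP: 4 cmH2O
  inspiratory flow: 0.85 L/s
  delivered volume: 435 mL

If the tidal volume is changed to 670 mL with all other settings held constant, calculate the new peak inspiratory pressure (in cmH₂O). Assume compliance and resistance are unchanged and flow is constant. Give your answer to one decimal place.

PIP = Vt/C + R·V̇ + PEEP (constant-flow equation of motion).
Only the elastic term changes: ΔPIP = ΔVt / C = (670 − 435) / 55.1 = 4.265 cmH2O.
Original PIP = 435/55.1 + 18.5×0.85 + 4 = 27.62 cmH2O; new PIP = 27.62 + (4.265) = 31.885 cmH2O.

31.9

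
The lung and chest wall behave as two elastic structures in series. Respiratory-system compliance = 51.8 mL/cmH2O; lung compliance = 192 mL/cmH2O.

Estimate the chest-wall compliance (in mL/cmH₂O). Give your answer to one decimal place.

70.9

1/Ccw = 1/Crs − 1/CL.
1/Ccw = 1/51.8 − 1/192 = 0.0141.
Ccw = 70.922 mL/cmH2O.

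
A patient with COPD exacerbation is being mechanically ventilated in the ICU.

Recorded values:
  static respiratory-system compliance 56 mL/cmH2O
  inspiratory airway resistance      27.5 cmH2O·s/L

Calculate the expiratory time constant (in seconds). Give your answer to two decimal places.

τ = R × C = 27.5 × 56 mL/cmH2O = 27.5 × 0.056 L/cmH2O = 1.54 s.

1.54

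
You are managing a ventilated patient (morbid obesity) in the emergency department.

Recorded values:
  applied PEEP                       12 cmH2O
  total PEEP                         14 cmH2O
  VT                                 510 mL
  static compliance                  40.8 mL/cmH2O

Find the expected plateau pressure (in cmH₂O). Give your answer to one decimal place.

End-expiratory occlusion gives total PEEP = 14 cmH2O (intrinsic PEEP = 14 − 12 = 2). Use total PEEP for the elastic gradient.
Pplat = PEEPtotal + Vt / Cstat = 14 + 510 / 40.8 = 14 + 12.5 = 26.5 cmH2O.

26.5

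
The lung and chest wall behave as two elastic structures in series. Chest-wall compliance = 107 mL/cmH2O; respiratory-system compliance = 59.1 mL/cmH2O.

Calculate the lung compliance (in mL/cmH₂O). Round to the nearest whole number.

1/CL = 1/Crs − 1/Ccw.
1/CL = 1/59.1 − 1/107 = 0.007575.
CL = 132.01 mL/cmH2O.

132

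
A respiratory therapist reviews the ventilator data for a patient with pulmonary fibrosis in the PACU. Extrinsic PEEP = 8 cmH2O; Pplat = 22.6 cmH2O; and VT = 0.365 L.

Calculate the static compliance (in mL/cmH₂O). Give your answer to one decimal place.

25.0

Cstat = Vt / (Pplat − PEEP) = 365 / (22.6 − 8) = 365 / 14.6 = 25.0 mL/cmH2O.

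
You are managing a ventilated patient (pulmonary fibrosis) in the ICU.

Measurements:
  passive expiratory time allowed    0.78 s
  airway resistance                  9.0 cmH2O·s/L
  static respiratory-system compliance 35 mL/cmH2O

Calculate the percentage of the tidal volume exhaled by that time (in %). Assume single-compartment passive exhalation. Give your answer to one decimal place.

τ = R × C = 9.0 × 35 mL/cmH2O = 9.0 × 0.035 L/cmH2O = 0.315 s.
Passive exhalation: V(t)/V₀ = e^(−t/τ) = e^(−0.78/0.315) = 0.08406.
Fraction exhaled = 1 − 0.08406 = 0.9159 → 91.59%.

91.6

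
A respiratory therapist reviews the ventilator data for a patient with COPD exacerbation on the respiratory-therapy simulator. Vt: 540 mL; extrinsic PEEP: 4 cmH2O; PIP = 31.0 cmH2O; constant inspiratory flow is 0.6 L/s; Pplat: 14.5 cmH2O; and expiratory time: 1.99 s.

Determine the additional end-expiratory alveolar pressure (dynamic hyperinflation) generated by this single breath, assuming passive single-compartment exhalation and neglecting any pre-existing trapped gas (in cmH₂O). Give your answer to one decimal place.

R = (PIP − Pplat)/V̇ = (31.0 − 14.5) / 0.6 = 16.5/0.6 = 27.5 cmH2O·s/L.
C = Vt/(Pplat − PEEP) = 540.0 / (14.5 − 4) = 540.0/10.5 = 51.429 mL/cmH2O.
τ = R × C = 27.5 × 0.05143 L/cmH2O = 1.414 s.
Fraction remaining = e^(−Te/τ) = e^(−1.99/1.414) = 0.2448; trapped volume = 540.0 × 0.2448 = 132.19 mL.
Additional alveolar pressure from trapping ≈ V_trapped / C = 132.19 / 51.429 = 2.57 cmH2O.

2.6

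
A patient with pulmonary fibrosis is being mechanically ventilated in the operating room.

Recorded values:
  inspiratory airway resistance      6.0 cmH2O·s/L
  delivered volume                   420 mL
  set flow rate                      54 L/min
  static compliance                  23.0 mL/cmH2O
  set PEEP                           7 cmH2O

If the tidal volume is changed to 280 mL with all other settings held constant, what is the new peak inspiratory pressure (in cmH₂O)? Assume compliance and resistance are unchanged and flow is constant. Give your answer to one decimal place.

24.6

Flow: 54 L/min ÷ 60 = 0.9 L/s.
PIP = Vt/C + R·V̇ + PEEP (constant-flow equation of motion).
Only the elastic term changes: ΔPIP = ΔVt / C = (280 − 420) / 23.0 = -6.087 cmH2O.
Original PIP = 420/23.0 + 6.0×0.9 + 7 = 30.661 cmH2O; new PIP = 30.661 + (-6.087) = 24.574 cmH2O.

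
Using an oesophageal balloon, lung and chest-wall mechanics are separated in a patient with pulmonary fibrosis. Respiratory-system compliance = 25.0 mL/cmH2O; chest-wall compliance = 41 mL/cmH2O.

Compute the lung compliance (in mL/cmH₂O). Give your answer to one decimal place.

1/CL = 1/Crs − 1/Ccw.
1/CL = 1/25.0 − 1/41 = 0.01561.
CL = 64.061 mL/cmH2O.

64.1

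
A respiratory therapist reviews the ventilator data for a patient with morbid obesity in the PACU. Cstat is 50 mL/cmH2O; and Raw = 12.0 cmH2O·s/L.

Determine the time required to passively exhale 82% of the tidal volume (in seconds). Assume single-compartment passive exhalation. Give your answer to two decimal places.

1.03

τ = R × C = 12.0 × 50 mL/cmH2O = 12.0 × 0.050 L/cmH2O = 0.6 s.
Exhaled fraction f = 1 − e^(−t/τ) → t = −τ·ln(1 − f) = −0.6·ln(0.18) = 1.029 s.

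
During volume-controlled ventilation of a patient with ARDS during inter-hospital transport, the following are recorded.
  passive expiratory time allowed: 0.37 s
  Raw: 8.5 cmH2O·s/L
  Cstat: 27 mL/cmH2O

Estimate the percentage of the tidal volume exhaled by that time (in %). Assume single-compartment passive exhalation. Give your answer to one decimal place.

80.1

τ = R × C = 8.5 × 27 mL/cmH2O = 8.5 × 0.027 L/cmH2O = 0.2295 s.
Passive exhalation: V(t)/V₀ = e^(−t/τ) = e^(−0.37/0.2295) = 0.1994.
Fraction exhaled = 1 − 0.1994 = 0.8006 → 80.06%.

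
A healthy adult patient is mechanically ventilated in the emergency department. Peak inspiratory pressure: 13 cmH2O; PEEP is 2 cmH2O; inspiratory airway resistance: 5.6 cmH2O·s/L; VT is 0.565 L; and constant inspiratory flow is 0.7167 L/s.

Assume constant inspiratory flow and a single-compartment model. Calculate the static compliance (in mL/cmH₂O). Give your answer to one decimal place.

Equation of motion (constant flow): PIP = Vt/C + R·V̇ + PEEP.
Vt/C = PIP − R·V̇ − PEEP = 13 − 5.6×0.7167 − 2 = 13 − 4.014 − 2 = 6.986 cmH2O.
C = Vt / 6.986 = 565 / 6.986 = 80.876 mL/cmH2O.

80.9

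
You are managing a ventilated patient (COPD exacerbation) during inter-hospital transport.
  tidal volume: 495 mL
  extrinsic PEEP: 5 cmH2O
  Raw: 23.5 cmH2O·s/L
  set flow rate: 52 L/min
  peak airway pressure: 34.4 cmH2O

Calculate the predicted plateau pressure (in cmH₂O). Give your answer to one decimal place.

Flow: 52 L/min ÷ 60 = 0.8667 L/s.
Pplat = PIP − Raw × flow = 34.4 − 23.5 × 0.8667 = 34.4 − 20.367 = 14.033 cmH2O.

14.0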